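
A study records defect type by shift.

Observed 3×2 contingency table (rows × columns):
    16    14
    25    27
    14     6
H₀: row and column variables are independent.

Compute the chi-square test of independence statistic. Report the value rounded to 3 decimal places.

Row totals [30, 52, 20], col totals [55, 47], n=102
χ² = (16−16.18)²/16.18 + (14−13.82)²/13.82 + (25−28.04)²/28.04 + (27−23.96)²/23.96 + (14−10.78)²/10.78 + (6−9.22)²/9.22 = 2.8000
df = 2

test statistic = 2.800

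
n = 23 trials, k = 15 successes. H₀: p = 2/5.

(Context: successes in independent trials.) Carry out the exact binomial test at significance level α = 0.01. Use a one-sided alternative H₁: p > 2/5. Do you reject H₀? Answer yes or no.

Exact binomial: n=23, k=15, p₀=2/5=0.4000
P(X≥15) from Σ C(n,i)·p₀^i·(1−p₀)^(n−i)
p-value (one-sided, H₁ greater) = 0.01282
At α=0.01: p ≥ α → fail to reject H₀

reject H₀: no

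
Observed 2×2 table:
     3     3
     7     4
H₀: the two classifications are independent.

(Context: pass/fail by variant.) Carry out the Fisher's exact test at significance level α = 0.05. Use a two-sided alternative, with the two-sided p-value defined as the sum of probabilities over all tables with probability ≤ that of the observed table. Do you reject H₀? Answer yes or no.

Margins: r₁=6, r₂=11, c₁=10, c₂=7, n=17
p_obs = C(6,3)·C(11,7)/C(17,10); sum pmf over tables with pmf ≤ p_obs
p-value (two-sided) = 0.64367
At α=0.05: p ≥ α → fail to reject H₀

reject H₀: no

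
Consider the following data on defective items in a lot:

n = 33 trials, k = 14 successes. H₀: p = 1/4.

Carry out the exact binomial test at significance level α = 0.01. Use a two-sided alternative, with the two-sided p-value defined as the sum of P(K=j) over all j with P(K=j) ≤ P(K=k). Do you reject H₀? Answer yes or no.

Exact binomial: n=33, k=14, p₀=1/4=0.2500
P(X=j) = C(n,j)·p₀^j·(1−p₀)^(n−j); p = Σ P(X=j) over j with P(X=j) ≤ P(X=14)
p-value (two-sided) = 0.02666
At α=0.01: p ≥ α → fail to reject H₀

reject H₀: no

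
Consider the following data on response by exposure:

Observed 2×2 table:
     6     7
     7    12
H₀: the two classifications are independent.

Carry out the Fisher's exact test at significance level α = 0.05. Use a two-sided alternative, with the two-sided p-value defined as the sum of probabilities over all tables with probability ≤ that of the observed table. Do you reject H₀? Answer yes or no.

reject H₀: no

Margins: r₁=13, r₂=19, c₁=13, c₂=19, n=32
p_obs = C(13,6)·C(19,7)/C(32,13); sum pmf over tables with pmf ≤ p_obs
p-value (two-sided) = 0.71997
At α=0.05: p ≥ α → fail to reject H₀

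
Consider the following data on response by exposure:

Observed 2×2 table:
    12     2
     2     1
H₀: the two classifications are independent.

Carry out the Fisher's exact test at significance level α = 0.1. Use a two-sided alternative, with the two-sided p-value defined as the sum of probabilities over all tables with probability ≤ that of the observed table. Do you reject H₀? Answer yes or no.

Margins: r₁=14, r₂=3, c₁=14, c₂=3, n=17
p_obs = C(14,12)·C(3,2)/C(17,14); sum pmf over tables with pmf ≤ p_obs
p-value (two-sided) = 0.46471
At α=0.1: p ≥ α → fail to reject H₀

reject H₀: no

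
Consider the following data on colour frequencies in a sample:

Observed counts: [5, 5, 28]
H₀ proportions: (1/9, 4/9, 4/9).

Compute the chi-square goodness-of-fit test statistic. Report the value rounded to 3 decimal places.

test statistic = 15.822

n = 38; E_i = n·p_i = [4.22, 16.89, 16.89]
χ² = (5−4.22)²/4.22 + (5−16.89)²/16.89 + (28−16.89)²/16.89 = 15.8224
df = 2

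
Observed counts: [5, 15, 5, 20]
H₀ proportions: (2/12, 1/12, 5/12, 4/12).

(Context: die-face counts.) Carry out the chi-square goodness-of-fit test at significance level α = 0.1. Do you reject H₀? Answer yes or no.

reject H₀: yes

n = 45; E_i = n·p_i = [7.50, 3.75, 18.75, 15.00]
χ² = (5−7.50)²/7.50 + (15−3.75)²/3.75 + (5−18.75)²/18.75 + (20−15.00)²/15.00 = 46.3333
df = 3
p-value (upper-tail) = 0.00000
At α=0.1: p < α → reject H₀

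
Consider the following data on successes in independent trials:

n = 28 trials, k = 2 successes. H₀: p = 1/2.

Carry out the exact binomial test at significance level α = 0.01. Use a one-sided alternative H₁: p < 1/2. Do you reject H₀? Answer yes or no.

reject H₀: yes

Exact binomial: n=28, k=2, p₀=1/2=0.5000
P(X≤2) from Σ C(n,i)·p₀^i·(1−p₀)^(n−i)
p-value (one-sided, H₁ less) = 0.00000
At α=0.01: p < α → reject H₀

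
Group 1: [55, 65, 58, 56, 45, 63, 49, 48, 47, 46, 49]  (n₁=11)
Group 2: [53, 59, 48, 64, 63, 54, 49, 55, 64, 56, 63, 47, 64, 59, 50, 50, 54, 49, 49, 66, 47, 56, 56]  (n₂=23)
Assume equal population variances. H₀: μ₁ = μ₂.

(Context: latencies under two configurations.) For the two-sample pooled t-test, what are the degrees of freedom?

df = n₁ + n₂ − 2 = 11 + 23 − 2 = 32

degrees of freedom = 32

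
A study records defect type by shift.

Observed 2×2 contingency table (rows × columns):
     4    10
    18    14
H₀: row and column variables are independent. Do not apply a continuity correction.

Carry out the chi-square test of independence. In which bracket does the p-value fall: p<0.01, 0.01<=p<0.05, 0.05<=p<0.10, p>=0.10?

p-value bracket: 0.05<=p<0.10

Row totals [14, 32], col totals [22, 24], n=46
χ² = (4−6.70)²/6.70 + (10−7.30)²/7.30 + (18−15.30)²/15.30 + (14−16.70)²/16.70 = 2.9901
df = 1
p-value (upper-tail) = 0.08377
→ bracket: 0.05<=p<0.10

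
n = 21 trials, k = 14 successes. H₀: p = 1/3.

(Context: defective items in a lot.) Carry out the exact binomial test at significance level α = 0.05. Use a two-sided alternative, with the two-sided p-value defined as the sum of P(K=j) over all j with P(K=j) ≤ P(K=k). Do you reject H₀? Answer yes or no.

reject H₀: yes

Exact binomial: n=21, k=14, p₀=1/3=0.3333
P(X=j) = C(n,j)·p₀^j·(1−p₀)^(n−j); p = Σ P(X=j) over j with P(X=j) ≤ P(X=14)
p-value (two-sided) = 0.00203
At α=0.05: p < α → reject H₀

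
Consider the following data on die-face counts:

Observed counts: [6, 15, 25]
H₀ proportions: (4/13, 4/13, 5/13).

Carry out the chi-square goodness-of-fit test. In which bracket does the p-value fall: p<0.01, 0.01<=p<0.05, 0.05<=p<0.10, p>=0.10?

n = 46; E_i = n·p_i = [14.15, 14.15, 17.69]
χ² = (6−14.15)²/14.15 + (15−14.15)²/14.15 + (25−17.69)²/17.69 = 7.7663
df = 2
p-value (upper-tail) = 0.02059
→ bracket: 0.01<=p<0.05

p-value bracket: 0.01<=p<0.05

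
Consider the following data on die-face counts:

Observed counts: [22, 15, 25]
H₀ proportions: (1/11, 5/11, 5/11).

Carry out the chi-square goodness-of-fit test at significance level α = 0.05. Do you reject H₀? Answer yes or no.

reject H₀: yes

n = 62; E_i = n·p_i = [5.64, 28.18, 28.18]
χ² = (22−5.64)²/5.64 + (15−28.18)²/28.18 + (25−28.18)²/28.18 = 54.0323
df = 2
p-value (upper-tail) = 0.00000
At α=0.05: p < α → reject H₀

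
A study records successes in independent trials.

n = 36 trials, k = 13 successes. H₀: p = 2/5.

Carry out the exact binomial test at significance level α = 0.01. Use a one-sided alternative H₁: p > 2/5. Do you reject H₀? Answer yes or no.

Exact binomial: n=36, k=13, p₀=2/5=0.4000
P(X≥13) from Σ C(n,i)·p₀^i·(1−p₀)^(n−i)
p-value (one-sided, H₁ greater) = 0.73849
At α=0.01: p ≥ α → fail to reject H₀

reject H₀: no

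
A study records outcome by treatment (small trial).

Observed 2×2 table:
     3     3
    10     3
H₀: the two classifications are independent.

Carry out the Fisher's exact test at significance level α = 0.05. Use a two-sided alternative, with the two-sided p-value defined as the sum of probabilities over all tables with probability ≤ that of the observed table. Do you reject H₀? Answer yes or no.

reject H₀: no

Margins: r₁=6, r₂=13, c₁=13, c₂=6, n=19
p_obs = C(6,3)·C(13,10)/C(19,13); sum pmf over tables with pmf ≤ p_obs
p-value (two-sided) = 0.32010
At α=0.05: p ≥ α → fail to reject H₀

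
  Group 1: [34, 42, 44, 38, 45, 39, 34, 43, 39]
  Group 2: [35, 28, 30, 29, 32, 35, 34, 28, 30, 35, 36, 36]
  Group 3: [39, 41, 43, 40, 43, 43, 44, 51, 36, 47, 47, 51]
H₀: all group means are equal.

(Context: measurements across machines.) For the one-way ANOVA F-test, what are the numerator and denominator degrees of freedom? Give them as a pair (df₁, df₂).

k = 3 groups, N = 33 total
df = (k−1, N−k) = (3−1, 33−3) = (2, 30)

degrees of freedom = [2, 30]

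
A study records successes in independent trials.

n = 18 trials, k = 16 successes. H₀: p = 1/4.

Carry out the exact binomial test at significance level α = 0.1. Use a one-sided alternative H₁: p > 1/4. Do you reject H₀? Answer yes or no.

Exact binomial: n=18, k=16, p₀=1/4=0.2500
P(X≥16) from Σ C(n,i)·p₀^i·(1−p₀)^(n−i)
p-value (one-sided, H₁ greater) = 0.00000
At α=0.1: p < α → reject H₀

reject H₀: yes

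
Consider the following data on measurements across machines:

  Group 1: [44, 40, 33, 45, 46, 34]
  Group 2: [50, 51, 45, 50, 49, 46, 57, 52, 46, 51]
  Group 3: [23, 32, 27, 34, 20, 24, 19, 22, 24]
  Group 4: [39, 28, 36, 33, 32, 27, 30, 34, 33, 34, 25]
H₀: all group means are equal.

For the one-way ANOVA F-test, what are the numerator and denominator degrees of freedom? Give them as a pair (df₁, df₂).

k = 4 groups, N = 36 total
df = (k−1, N−k) = (4−1, 36−4) = (3, 32)

degrees of freedom = [3, 32]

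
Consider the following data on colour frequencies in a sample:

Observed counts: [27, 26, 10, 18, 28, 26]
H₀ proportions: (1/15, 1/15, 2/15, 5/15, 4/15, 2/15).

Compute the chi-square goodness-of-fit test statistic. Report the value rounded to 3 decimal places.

test statistic = 93.200

n = 135; E_i = n·p_i = [9.00, 9.00, 18.00, 45.00, 36.00, 18.00]
χ² = (27−9.00)²/9.00 + (26−9.00)²/9.00 + (10−18.00)²/18.00 + (18−45.00)²/45.00 + (28−36.00)²/36.00 + (26−18.00)²/18.00 = 93.2000
df = 5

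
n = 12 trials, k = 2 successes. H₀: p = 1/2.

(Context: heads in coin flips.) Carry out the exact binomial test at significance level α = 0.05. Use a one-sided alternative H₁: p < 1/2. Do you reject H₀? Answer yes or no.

reject H₀: yes

Exact binomial: n=12, k=2, p₀=1/2=0.5000
P(X≤2) from Σ C(n,i)·p₀^i·(1−p₀)^(n−i)
p-value (one-sided, H₁ less) = 0.01929
At α=0.05: p < α → reject H₀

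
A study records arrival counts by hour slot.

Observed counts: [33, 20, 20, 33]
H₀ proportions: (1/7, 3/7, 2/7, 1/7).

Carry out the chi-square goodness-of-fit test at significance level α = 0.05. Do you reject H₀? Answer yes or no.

n = 106; E_i = n·p_i = [15.14, 45.43, 30.29, 15.14]
χ² = (33−15.14)²/15.14 + (20−45.43)²/45.43 + (20−30.29)²/30.29 + (33−15.14)²/15.14 = 59.8428
df = 3
p-value (upper-tail) = 0.00000
At α=0.05: p < α → reject H₀

reject H₀: yes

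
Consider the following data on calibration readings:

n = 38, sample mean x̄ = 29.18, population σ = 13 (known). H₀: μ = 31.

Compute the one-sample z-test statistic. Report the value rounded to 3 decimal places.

SE = σ/√n = 13/√38 = 2.1089
z = (x̄−μ₀)/SE = (29.18−31)/2.1089 = -0.8630

test statistic = -0.863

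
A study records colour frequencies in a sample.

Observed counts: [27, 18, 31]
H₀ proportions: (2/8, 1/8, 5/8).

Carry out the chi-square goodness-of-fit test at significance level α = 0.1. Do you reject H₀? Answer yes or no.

n = 76; E_i = n·p_i = [19.00, 9.50, 47.50]
χ² = (27−19.00)²/19.00 + (18−9.50)²/9.50 + (31−47.50)²/47.50 = 16.7053
df = 2
p-value (upper-tail) = 0.00024
At α=0.1: p < α → reject H₀

reject H₀: yes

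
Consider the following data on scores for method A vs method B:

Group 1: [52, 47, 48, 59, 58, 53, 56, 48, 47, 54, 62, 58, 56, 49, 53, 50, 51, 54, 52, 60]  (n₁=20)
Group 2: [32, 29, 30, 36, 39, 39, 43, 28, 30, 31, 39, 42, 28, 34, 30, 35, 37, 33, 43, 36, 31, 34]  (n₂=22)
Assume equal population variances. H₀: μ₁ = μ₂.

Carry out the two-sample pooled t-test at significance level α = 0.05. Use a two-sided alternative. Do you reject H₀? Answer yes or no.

reject H₀: yes

x̄₁=53.350, s₁=4.511, n₁=20
x̄₂=34.500, s₂=4.788, n₂=22
s_p² = [19·4.511² + 21·4.788²]/40 = 21.7012
SE = √(s_p²·(1/20+1/22)) = 1.4393
t = (53.350−34.500)/1.4393 = 13.0970
df = 40
p-value (two-sided) = 0.00000
At α=0.05: p < α → reject H₀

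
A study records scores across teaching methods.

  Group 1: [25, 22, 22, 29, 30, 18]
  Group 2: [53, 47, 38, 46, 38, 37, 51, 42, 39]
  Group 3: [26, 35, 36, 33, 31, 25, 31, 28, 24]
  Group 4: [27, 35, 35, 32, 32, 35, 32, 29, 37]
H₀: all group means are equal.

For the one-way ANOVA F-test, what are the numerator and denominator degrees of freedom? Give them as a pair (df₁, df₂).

k = 4 groups, N = 33 total
df = (k−1, N−k) = (4−1, 33−4) = (3, 29)

degrees of freedom = [3, 29]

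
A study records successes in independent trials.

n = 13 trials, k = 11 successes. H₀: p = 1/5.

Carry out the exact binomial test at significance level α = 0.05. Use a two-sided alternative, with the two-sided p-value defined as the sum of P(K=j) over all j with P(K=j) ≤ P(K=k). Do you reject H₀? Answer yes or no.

reject H₀: yes

Exact binomial: n=13, k=11, p₀=1/5=0.2000
P(X=j) = C(n,j)·p₀^j·(1−p₀)^(n−j); p = Σ P(X=j) over j with P(X=j) ≤ P(X=11)
p-value (two-sided) = 0.00000
At α=0.05: p < α → reject H₀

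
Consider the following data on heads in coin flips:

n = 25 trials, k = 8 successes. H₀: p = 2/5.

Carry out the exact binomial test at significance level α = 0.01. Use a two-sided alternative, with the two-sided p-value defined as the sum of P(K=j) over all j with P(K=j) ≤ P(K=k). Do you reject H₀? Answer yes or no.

Exact binomial: n=25, k=8, p₀=2/5=0.4000
P(X=j) = C(n,j)·p₀^j·(1−p₀)^(n−j); p = Σ P(X=j) over j with P(X=j) ≤ P(X=8)
p-value (two-sided) = 0.54125
At α=0.01: p ≥ α → fail to reject H₀

reject H₀: no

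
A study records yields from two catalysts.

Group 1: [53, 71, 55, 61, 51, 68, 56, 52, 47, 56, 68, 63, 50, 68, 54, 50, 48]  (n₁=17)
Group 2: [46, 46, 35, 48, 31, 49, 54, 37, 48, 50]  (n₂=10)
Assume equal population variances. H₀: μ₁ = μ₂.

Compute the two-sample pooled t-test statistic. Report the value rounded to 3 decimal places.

test statistic = 4.147

x̄₁=57.118, s₁=7.833, n₁=17
x̄₂=44.400, s₂=7.442, n₂=10
s_p² = [16·7.833² + 9·7.442²]/25 = 59.2066
SE = √(s_p²·(1/17+1/10)) = 3.0665
t = (57.118−44.400)/3.0665 = 4.1473
df = 25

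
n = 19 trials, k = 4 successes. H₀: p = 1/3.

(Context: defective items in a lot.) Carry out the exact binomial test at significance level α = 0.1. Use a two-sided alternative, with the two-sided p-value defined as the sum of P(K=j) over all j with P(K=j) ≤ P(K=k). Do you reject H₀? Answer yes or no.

Exact binomial: n=19, k=4, p₀=1/3=0.3333
P(X=j) = C(n,j)·p₀^j·(1−p₀)^(n−j); p = Σ P(X=j) over j with P(X=j) ≤ P(X=4)
p-value (two-sided) = 0.33409
At α=0.1: p ≥ α → fail to reject H₀

reject H₀: no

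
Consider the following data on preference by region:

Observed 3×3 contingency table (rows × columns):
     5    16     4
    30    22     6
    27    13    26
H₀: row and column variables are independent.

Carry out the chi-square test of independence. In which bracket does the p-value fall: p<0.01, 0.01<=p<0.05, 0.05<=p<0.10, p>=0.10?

p-value bracket: p<0.01

Row totals [25, 58, 66], col totals [62, 51, 36], n=149
χ² = (5−10.40)²/10.40 + (16−8.56)²/8.56 + (4−6.04)²/6.04 + (30−24.13)²/24.13 + (22−19.85)²/19.85 + (6−14.01)²/14.01 + (27−27.46)²/27.46 + (13−22.59)²/22.59 + (26−15.95)²/15.95 = 26.6273
df = 4
p-value (upper-tail) = 0.00002
→ bracket: p<0.01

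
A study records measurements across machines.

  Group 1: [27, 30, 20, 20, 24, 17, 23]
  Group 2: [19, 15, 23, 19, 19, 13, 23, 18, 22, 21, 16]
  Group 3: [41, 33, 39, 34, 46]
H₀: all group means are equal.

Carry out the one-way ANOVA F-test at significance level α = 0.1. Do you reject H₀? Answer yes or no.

Group means [23.00, 18.91, 38.60], grand mean 24.435
SSB = Σnᵢ(x̄ᵢ−x̄)² = 1353.543; SSW = ΣΣ(x−x̄ᵢ)² = 340.109
MSB = 1353.543/2 = 676.7715; MSW = 340.109/20 = 17.0055
F = MSB/MSW = 39.7973
df = (2, 20)
p-value (upper-tail) = 0.00000
At α=0.1: p < α → reject H₀

reject H₀: yes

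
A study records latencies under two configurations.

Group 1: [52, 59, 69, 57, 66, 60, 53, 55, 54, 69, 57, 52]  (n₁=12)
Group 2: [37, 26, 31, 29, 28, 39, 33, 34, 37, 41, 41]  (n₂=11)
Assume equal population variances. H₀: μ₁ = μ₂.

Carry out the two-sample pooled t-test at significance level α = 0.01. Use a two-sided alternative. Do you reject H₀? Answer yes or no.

reject H₀: yes

x̄₁=58.583, s₁=6.259, n₁=12
x̄₂=34.182, s₂=5.250, n₂=11
s_p² = [11·6.259² + 10·5.250²]/21 = 33.6454
SE = √(s_p²·(1/12+1/11)) = 2.4213
t = (58.583−34.182)/2.4213 = 10.0781
df = 21
p-value (two-sided) = 0.00000
At α=0.01: p < α → reject H₀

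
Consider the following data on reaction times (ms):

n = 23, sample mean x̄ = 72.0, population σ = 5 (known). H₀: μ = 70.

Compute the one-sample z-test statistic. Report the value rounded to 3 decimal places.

SE = σ/√n = 5/√23 = 1.0426
z = (x̄−μ₀)/SE = (72.0−70)/1.0426 = 1.9183

test statistic = 1.918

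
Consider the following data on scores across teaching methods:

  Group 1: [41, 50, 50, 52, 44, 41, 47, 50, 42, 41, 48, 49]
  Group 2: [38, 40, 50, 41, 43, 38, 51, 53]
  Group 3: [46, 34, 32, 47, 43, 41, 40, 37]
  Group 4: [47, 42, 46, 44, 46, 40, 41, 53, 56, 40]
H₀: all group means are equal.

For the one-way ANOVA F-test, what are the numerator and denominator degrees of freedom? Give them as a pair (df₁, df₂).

k = 4 groups, N = 38 total
df = (k−1, N−k) = (4−1, 38−4) = (3, 34)

degrees of freedom = [3, 34]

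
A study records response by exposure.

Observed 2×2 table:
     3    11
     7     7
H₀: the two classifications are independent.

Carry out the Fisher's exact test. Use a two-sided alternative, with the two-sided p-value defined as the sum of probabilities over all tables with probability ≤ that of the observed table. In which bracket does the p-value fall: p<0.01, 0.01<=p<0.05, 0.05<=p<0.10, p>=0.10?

p-value bracket: p>=0.10

Margins: r₁=14, r₂=14, c₁=10, c₂=18, n=28
p_obs = C(14,3)·C(14,7)/C(28,10); sum pmf over tables with pmf ≤ p_obs
p-value (two-sided) = 0.23646
→ bracket: p>=0.10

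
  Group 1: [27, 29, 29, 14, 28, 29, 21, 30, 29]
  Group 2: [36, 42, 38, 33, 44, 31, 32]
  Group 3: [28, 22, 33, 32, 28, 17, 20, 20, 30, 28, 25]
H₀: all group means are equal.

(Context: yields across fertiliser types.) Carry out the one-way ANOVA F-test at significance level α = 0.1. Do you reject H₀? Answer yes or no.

Group means [26.22, 36.57, 25.73], grand mean 28.704
SSB = Σnᵢ(x̄ᵢ−x̄)² = 586.178; SSW = ΣΣ(x−x̄ᵢ)² = 659.452
MSB = 586.178/2 = 293.0890; MSW = 659.452/24 = 27.4772
F = MSB/MSW = 10.6666
df = (2, 24)
p-value (upper-tail) = 0.00048
At α=0.1: p < α → reject H₀

reject H₀: yes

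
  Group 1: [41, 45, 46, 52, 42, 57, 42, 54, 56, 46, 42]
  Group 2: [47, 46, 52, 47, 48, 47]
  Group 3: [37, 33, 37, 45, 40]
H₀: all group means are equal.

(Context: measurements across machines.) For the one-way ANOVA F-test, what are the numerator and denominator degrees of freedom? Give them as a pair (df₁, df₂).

degrees of freedom = [2, 19]

k = 3 groups, N = 22 total
df = (k−1, N−k) = (3−1, 22−3) = (2, 19)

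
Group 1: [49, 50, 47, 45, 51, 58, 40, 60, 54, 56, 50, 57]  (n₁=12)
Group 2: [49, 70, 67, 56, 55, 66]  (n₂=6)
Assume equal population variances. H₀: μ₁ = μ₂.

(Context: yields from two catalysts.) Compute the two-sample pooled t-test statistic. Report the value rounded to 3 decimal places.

test statistic = -2.704

x̄₁=51.417, s₁=5.854, n₁=12
x̄₂=60.500, s₂=8.313, n₂=6
s_p² = [11·5.854² + 5·8.313²]/16 = 45.1510
SE = √(s_p²·(1/12+1/6)) = 3.3597
t = (51.417−60.500)/3.3597 = -2.7036
df = 16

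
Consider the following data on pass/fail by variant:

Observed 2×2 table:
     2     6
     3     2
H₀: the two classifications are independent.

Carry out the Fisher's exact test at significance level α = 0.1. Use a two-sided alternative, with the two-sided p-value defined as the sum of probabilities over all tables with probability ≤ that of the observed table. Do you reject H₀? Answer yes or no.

reject H₀: no

Margins: r₁=8, r₂=5, c₁=5, c₂=8, n=13
p_obs = C(8,2)·C(5,3)/C(13,5); sum pmf over tables with pmf ≤ p_obs
p-value (two-sided) = 0.29293
At α=0.1: p ≥ α → fail to reject H₀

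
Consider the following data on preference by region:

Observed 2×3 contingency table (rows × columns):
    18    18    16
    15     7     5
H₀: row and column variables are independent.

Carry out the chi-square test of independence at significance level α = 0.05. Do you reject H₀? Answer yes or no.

reject H₀: no

Row totals [52, 27], col totals [33, 25, 21], n=79
χ² = (18−21.72)²/21.72 + (18−16.46)²/16.46 + (16−13.82)²/13.82 + (15−11.28)²/11.28 + (7−8.54)²/8.54 + (5−7.18)²/7.18 = 3.2930
df = 2
p-value (upper-tail) = 0.19272
At α=0.05: p ≥ α → fail to reject H₀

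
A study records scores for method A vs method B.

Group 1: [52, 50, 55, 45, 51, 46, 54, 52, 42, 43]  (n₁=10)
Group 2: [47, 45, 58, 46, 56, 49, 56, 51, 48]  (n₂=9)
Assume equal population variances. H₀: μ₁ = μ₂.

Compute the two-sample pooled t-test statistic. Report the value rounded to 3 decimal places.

test statistic = -0.765

x̄₁=49.000, s₁=4.643, n₁=10
x̄₂=50.667, s₂=4.848, n₂=9
s_p² = [9·4.643² + 8·4.848²]/17 = 22.4706
SE = √(s_p²·(1/10+1/9)) = 2.1780
t = (49.000−50.667)/2.1780 = -0.7652
df = 17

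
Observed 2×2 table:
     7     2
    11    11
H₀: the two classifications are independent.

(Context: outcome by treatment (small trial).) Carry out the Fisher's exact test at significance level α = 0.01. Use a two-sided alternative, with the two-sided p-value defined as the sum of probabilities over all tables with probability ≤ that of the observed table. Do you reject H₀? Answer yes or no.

reject H₀: no

Margins: r₁=9, r₂=22, c₁=18, c₂=13, n=31
p_obs = C(9,7)·C(22,11)/C(31,18); sum pmf over tables with pmf ≤ p_obs
p-value (two-sided) = 0.23742
At α=0.01: p ≥ α → fail to reject H₀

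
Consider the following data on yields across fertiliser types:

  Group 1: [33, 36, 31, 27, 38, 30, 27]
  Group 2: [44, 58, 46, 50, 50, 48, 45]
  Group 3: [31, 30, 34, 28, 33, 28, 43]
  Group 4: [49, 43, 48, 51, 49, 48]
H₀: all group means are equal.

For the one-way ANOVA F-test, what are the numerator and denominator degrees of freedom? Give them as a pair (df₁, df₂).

degrees of freedom = [3, 23]

k = 4 groups, N = 27 total
df = (k−1, N−k) = (4−1, 27−4) = (3, 23)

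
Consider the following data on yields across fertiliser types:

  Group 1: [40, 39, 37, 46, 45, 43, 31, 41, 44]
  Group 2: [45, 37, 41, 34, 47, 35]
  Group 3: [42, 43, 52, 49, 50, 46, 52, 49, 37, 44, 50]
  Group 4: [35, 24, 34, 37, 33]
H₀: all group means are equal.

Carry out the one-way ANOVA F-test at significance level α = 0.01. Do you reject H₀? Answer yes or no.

reject H₀: yes

Group means [40.67, 39.83, 46.73, 32.60], grand mean 41.355
SSB = Σnᵢ(x̄ᵢ−x̄)² = 718.882; SSW = ΣΣ(x−x̄ᵢ)² = 646.215
MSB = 718.882/3 = 239.6272; MSW = 646.215/27 = 23.9339
F = MSB/MSW = 10.0120
df = (3, 27)
p-value (upper-tail) = 0.00013
At α=0.01: p < α → reject H₀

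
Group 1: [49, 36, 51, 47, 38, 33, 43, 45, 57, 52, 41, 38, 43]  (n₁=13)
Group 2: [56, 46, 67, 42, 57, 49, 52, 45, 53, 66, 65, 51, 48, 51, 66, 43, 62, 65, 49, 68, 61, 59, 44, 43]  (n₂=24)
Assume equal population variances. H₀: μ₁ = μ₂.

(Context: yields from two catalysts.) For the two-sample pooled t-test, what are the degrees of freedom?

df = n₁ + n₂ − 2 = 13 + 24 − 2 = 35

degrees of freedom = 35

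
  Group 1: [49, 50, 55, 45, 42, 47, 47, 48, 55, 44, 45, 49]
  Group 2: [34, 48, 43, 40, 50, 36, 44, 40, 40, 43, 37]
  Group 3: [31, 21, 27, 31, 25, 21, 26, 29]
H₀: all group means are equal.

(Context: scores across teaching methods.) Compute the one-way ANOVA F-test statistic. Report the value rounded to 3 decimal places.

test statistic = 60.692

Group means [48.00, 41.36, 26.38], grand mean 40.065
SSB = Σnᵢ(x̄ᵢ−x̄)² = 2273.451; SSW = ΣΣ(x−x̄ᵢ)² = 524.420
MSB = 2273.451/2 = 1136.7253; MSW = 524.420/28 = 18.7293
F = MSB/MSW = 60.6923
df = (2, 28)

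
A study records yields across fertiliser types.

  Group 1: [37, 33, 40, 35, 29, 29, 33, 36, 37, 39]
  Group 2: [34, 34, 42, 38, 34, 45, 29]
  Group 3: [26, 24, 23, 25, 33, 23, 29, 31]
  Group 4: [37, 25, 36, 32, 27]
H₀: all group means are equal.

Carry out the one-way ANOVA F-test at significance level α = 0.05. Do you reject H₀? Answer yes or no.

Group means [34.80, 36.57, 26.75, 31.40], grand mean 32.500
SSB = Σnᵢ(x̄ᵢ−x̄)² = 439.486; SSW = ΣΣ(x−x̄ᵢ)² = 524.014
MSB = 439.486/3 = 146.4952; MSW = 524.014/26 = 20.1544
F = MSB/MSW = 7.2686
df = (3, 26)
p-value (upper-tail) = 0.00107
At α=0.05: p < α → reject H₀

reject H₀: yes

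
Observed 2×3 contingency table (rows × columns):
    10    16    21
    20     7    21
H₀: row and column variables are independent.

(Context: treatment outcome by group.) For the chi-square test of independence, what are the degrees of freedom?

df = (r−1)(c−1) = (2−1)·(3−1) = 2

degrees of freedom = 2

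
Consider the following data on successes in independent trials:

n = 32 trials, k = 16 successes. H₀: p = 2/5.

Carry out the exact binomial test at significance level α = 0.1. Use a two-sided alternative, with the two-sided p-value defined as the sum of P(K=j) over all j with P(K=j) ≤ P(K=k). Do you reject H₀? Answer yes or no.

reject H₀: no

Exact binomial: n=32, k=16, p₀=2/5=0.4000
P(X=j) = C(n,j)·p₀^j·(1−p₀)^(n−j); p = Σ P(X=j) over j with P(X=j) ≤ P(X=16)
p-value (two-sided) = 0.28035
At α=0.1: p ≥ α → fail to reject H₀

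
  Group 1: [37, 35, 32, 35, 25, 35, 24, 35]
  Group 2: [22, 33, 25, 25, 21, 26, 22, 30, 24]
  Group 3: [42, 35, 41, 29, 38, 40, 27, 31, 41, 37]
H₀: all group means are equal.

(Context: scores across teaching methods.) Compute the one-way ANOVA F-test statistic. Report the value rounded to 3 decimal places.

test statistic = 11.946

Group means [32.25, 25.33, 36.10], grand mean 31.370
SSB = Σnᵢ(x̄ᵢ−x̄)² = 557.896; SSW = ΣΣ(x−x̄ᵢ)² = 560.400
MSB = 557.896/2 = 278.9481; MSW = 560.400/24 = 23.3500
F = MSB/MSW = 11.9464
df = (2, 24)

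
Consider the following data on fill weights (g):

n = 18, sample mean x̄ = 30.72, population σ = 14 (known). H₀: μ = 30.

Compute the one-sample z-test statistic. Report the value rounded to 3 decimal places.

test statistic = 0.218

SE = σ/√n = 14/√18 = 3.2998
z = (x̄−μ₀)/SE = (30.72−30)/3.2998 = 0.2182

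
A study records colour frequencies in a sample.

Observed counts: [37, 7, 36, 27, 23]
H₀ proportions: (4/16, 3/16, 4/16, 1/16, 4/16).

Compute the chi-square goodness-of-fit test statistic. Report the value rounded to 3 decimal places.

n = 130; E_i = n·p_i = [32.50, 24.38, 32.50, 8.12, 32.50]
χ² = (37−32.50)²/32.50 + (7−24.38)²/24.38 + (36−32.50)²/32.50 + (27−8.12)²/8.12 + (23−32.50)²/32.50 = 60.0103
df = 4

test statistic = 60.010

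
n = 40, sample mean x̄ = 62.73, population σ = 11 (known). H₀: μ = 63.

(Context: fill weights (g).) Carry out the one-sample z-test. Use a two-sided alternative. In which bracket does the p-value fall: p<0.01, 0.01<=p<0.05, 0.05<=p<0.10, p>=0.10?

SE = σ/√n = 11/√40 = 1.7393
z = (x̄−μ₀)/SE = (62.73−63)/1.7393 = -0.1552
p-value (two-sided) = 0.87663
→ bracket: p>=0.10

p-value bracket: p>=0.10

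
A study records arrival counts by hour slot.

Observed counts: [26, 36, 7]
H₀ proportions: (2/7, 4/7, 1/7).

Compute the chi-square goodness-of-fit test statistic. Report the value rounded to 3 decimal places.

n = 69; E_i = n·p_i = [19.71, 39.43, 9.86]
χ² = (26−19.71)²/19.71 + (36−39.43)²/39.43 + (7−9.86)²/9.86 = 3.1304
df = 2

test statistic = 3.130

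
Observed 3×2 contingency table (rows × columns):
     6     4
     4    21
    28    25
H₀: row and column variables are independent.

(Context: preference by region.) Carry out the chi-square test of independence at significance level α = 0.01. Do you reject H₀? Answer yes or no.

Row totals [10, 25, 53], col totals [38, 50], n=88
χ² = (6−4.32)²/4.32 + (4−5.68)²/5.68 + (4−10.80)²/10.80 + (21−14.20)²/14.20 + (28−22.89)²/22.89 + (25−30.11)²/30.11 = 10.6923
df = 2
p-value (upper-tail) = 0.00477
At α=0.01: p < α → reject H₀

reject H₀: yes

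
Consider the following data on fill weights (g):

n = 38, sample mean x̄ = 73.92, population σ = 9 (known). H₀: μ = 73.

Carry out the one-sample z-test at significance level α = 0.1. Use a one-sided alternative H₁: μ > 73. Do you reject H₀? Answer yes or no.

SE = σ/√n = 9/√38 = 1.4600
z = (x̄−μ₀)/SE = (73.92−73)/1.4600 = 0.6301
p-value (one-sided, H₁ greater) = 0.26430
At α=0.1: p ≥ α → fail to reject H₀

reject H₀: no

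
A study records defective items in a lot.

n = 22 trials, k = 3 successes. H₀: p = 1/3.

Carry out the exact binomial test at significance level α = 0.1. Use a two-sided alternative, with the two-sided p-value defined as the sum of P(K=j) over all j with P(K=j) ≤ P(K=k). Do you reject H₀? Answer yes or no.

Exact binomial: n=22, k=3, p₀=1/3=0.3333
P(X=j) = C(n,j)·p₀^j·(1−p₀)^(n−j); p = Σ P(X=j) over j with P(X=j) ≤ P(X=3)
p-value (two-sided) = 0.06776
At α=0.1: p < α → reject H₀

reject H₀: yes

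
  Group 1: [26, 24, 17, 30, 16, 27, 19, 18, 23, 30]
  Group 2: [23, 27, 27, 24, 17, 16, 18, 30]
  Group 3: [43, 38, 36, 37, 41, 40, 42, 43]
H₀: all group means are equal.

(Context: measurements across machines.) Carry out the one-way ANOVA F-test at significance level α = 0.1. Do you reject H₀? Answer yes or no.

Group means [23.00, 22.75, 40.00], grand mean 28.154
SSB = Σnᵢ(x̄ᵢ−x̄)² = 1621.885; SSW = ΣΣ(x−x̄ᵢ)² = 493.500
MSB = 1621.885/2 = 810.9423; MSW = 493.500/23 = 21.4565
F = MSB/MSW = 37.7947
df = (2, 23)
p-value (upper-tail) = 0.00000
At α=0.1: p < α → reject H₀

reject H₀: yes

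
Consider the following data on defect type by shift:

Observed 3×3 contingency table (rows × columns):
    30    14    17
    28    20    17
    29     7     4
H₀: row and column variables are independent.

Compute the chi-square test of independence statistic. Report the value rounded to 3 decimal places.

test statistic = 10.033

Row totals [61, 65, 40], col totals [87, 41, 38], n=166
χ² = (30−31.97)²/31.97 + (14−15.07)²/15.07 + (17−13.96)²/13.96 + (28−34.07)²/34.07 + (20−16.05)²/16.05 + (17−14.88)²/14.88 + (29−20.96)²/20.96 + (7−9.88)²/9.88 + (4−9.16)²/9.16 = 10.0330
df = 4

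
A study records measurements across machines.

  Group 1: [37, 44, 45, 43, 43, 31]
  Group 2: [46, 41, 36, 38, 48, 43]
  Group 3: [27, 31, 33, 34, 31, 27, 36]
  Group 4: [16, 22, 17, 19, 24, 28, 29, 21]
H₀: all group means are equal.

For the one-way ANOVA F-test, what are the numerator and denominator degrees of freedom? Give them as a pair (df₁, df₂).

degrees of freedom = [3, 23]

k = 4 groups, N = 27 total
df = (k−1, N−k) = (4−1, 27−4) = (3, 23)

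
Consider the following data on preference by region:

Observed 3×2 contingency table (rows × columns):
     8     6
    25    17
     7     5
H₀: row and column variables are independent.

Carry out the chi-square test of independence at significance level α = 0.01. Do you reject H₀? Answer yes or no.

Row totals [14, 42, 12], col totals [40, 28], n=68
χ² = (8−8.24)²/8.24 + (6−5.76)²/5.76 + (25−24.71)²/24.71 + (17−17.29)²/17.29 + (7−7.06)²/7.06 + (5−4.94)²/4.94 = 0.0260
df = 2
p-value (upper-tail) = 0.98707
At α=0.01: p ≥ α → fail to reject H₀

reject H₀: no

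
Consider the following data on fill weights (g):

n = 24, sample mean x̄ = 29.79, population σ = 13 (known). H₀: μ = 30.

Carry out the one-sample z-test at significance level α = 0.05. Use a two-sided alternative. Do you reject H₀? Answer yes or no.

SE = σ/√n = 13/√24 = 2.6536
z = (x̄−μ₀)/SE = (29.79−30)/2.6536 = -0.0791
p-value (two-sided) = 0.93692
At α=0.05: p ≥ α → fail to reject H₀

reject H₀: no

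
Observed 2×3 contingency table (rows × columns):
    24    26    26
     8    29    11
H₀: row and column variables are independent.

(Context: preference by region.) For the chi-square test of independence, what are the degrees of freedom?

degrees of freedom = 2

df = (r−1)(c−1) = (2−1)·(3−1) = 2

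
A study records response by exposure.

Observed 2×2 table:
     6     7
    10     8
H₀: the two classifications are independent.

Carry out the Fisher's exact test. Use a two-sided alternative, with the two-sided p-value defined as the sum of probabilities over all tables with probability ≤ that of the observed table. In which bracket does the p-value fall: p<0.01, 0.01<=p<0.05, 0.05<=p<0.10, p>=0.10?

Margins: r₁=13, r₂=18, c₁=16, c₂=15, n=31
p_obs = C(13,6)·C(18,10)/C(31,16); sum pmf over tables with pmf ≤ p_obs
p-value (two-sided) = 0.72239
→ bracket: p>=0.10

p-value bracket: p>=0.10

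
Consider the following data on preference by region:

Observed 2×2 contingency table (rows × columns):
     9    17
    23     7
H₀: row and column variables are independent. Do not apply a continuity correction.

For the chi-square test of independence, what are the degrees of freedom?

df = (r−1)(c−1) = (2−1)·(2−1) = 1

degrees of freedom = 1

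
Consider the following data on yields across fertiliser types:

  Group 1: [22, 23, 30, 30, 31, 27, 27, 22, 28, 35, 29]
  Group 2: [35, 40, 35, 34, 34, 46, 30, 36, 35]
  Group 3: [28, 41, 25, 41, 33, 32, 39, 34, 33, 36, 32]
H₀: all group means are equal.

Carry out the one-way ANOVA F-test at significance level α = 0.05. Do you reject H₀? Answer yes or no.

Group means [27.64, 36.11, 34.00], grand mean 32.355
SSB = Σnᵢ(x̄ᵢ−x̄)² = 401.662; SSW = ΣΣ(x−x̄ᵢ)² = 581.434
MSB = 401.662/2 = 200.8312; MSW = 581.434/28 = 20.7655
F = MSB/MSW = 9.6714
df = (2, 28)
p-value (upper-tail) = 0.00064
At α=0.05: p < α → reject H₀

reject H₀: yes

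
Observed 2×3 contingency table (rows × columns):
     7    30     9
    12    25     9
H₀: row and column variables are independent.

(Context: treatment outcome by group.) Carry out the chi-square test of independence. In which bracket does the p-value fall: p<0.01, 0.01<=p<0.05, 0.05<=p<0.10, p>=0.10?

p-value bracket: p>=0.10

Row totals [46, 46], col totals [19, 55, 18], n=92
χ² = (7−9.50)²/9.50 + (30−27.50)²/27.50 + (9−9.00)²/9.00 + (12−9.50)²/9.50 + (25−27.50)²/27.50 + (9−9.00)²/9.00 = 1.7703
df = 2
p-value (upper-tail) = 0.41265
→ bracket: p>=0.10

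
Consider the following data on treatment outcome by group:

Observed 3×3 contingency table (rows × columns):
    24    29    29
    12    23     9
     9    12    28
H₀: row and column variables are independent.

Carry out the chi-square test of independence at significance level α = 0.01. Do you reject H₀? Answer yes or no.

reject H₀: yes

Row totals [82, 44, 49], col totals [45, 64, 66], n=175
χ² = (24−21.09)²/21.09 + (29−29.99)²/29.99 + (29−30.93)²/30.93 + (12−11.31)²/11.31 + (23−16.09)²/16.09 + (9−16.59)²/16.59 + (9−12.60)²/12.60 + (12−17.92)²/17.92 + (28−18.48)²/18.48 = 14.9269
df = 4
p-value (upper-tail) = 0.00486
At α=0.01: p < α → reject H₀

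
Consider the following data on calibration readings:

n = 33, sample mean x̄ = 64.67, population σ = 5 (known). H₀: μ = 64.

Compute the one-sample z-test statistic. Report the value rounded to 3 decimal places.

test statistic = 0.770

SE = σ/√n = 5/√33 = 0.8704
z = (x̄−μ₀)/SE = (64.67−64)/0.8704 = 0.7698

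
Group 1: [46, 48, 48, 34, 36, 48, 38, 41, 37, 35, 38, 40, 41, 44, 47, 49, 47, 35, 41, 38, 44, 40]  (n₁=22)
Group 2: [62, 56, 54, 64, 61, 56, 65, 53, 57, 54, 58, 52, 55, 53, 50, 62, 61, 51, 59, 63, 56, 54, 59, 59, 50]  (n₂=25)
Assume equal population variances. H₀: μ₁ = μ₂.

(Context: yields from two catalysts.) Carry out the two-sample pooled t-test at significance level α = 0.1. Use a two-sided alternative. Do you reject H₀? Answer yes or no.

reject H₀: yes

x̄₁=41.591, s₁=4.925, n₁=22
x̄₂=56.960, s₂=4.420, n₂=25
s_p² = [21·4.925² + 24·4.420²]/45 = 21.7395
SE = √(s_p²·(1/22+1/25)) = 1.3630
t = (41.591−56.960)/1.3630 = -11.2760
df = 45
p-value (two-sided) = 0.00000
At α=0.1: p < α → reject H₀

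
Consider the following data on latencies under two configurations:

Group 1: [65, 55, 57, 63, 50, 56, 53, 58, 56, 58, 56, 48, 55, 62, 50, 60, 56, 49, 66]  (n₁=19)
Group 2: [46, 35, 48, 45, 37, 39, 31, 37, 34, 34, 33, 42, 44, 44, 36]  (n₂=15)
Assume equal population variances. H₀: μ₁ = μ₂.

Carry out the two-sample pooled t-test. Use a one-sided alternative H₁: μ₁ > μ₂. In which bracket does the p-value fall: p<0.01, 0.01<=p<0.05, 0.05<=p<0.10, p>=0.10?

p-value bracket: p<0.01

x̄₁=56.474, s₁=5.179, n₁=19
x̄₂=39.000, s₂=5.398, n₂=15
s_p² = [18·5.179² + 14·5.398²]/32 = 27.8355
SE = √(s_p²·(1/19+1/15)) = 1.8223
t = (56.474−39.000)/1.8223 = 9.5889
df = 32
p-value (one-sided, H₁ greater) = 0.00000
→ bracket: p<0.01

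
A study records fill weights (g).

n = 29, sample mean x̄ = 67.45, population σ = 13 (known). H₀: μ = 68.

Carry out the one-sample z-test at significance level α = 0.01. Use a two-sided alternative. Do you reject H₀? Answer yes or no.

SE = σ/√n = 13/√29 = 2.4140
z = (x̄−μ₀)/SE = (67.45−68)/2.4140 = -0.2278
p-value (two-sided) = 0.81978
At α=0.01: p ≥ α → fail to reject H₀

reject H₀: no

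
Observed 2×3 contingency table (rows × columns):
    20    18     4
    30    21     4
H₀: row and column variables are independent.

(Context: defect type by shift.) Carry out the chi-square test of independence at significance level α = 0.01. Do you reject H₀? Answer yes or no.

Row totals [42, 55], col totals [50, 39, 8], n=97
χ² = (20−21.65)²/21.65 + (18−16.89)²/16.89 + (4−3.46)²/3.46 + (30−28.35)²/28.35 + (21−22.11)²/22.11 + (4−4.54)²/4.54 = 0.4974
df = 2
p-value (upper-tail) = 0.77980
At α=0.01: p ≥ α → fail to reject H₀

reject H₀: no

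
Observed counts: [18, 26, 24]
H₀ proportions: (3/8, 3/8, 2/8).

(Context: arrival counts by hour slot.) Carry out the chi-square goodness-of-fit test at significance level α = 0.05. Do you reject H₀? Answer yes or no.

reject H₀: no

n = 68; E_i = n·p_i = [25.50, 25.50, 17.00]
χ² = (18−25.50)²/25.50 + (26−25.50)²/25.50 + (24−17.00)²/17.00 = 5.0980
df = 2
p-value (upper-tail) = 0.07816
At α=0.05: p ≥ α → fail to reject H₀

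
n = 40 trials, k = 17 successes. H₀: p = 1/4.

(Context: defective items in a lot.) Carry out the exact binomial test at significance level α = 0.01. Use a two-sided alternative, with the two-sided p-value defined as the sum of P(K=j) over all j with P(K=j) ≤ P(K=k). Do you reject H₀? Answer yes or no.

Exact binomial: n=40, k=17, p₀=1/4=0.2500
P(X=j) = C(n,j)·p₀^j·(1−p₀)^(n−j); p = Σ P(X=j) over j with P(X=j) ≤ P(X=17)
p-value (two-sided) = 0.01626
At α=0.01: p ≥ α → fail to reject H₀

reject H₀: no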